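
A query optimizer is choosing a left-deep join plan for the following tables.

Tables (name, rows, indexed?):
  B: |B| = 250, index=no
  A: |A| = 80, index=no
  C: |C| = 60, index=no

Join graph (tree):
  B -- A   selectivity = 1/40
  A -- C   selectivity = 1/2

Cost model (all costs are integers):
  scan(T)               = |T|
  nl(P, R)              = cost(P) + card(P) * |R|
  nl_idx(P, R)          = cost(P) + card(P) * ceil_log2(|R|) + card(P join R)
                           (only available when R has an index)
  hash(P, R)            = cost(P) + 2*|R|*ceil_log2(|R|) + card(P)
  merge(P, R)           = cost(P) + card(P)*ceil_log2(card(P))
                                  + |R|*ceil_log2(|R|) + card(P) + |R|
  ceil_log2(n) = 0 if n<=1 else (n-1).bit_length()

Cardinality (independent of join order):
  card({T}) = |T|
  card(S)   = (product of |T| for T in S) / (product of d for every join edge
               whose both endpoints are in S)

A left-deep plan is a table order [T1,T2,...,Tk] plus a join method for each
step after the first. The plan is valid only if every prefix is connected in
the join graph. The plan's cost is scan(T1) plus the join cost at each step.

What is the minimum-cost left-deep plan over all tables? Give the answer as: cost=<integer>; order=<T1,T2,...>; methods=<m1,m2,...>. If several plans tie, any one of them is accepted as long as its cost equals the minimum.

cost=2840; order=B,A,C; methods=hash,hash

Selinger DP (subsets sized 1..n):
  {B}: scan cost=250, card=250
  {A}: scan cost=80, card=80
  {C}: scan cost=60, card=60
  {AB}: card=500; try (A,hash)→1620, (B,merge)→2970, (A,merge)→3140, (B,hash)→4160, (B,nl)→20080, (A,nl)→20250; best=1620 via (A,hash)
  {AC}: card=2400; try (C,hash)→880, (A,merge)→1120, (C,merge)→1140, (A,hash)→1240, (A,nl)→4860, (C,nl)→4880; best=880 via (C,hash)
  {ABC}: card=15000; try (C,hash)→2840, (C,merge)→7040, (B,hash)→7280, (C,nl)→31620, (B,merge)→34330, (B,nl)→600880; best=2840 via (C,hash)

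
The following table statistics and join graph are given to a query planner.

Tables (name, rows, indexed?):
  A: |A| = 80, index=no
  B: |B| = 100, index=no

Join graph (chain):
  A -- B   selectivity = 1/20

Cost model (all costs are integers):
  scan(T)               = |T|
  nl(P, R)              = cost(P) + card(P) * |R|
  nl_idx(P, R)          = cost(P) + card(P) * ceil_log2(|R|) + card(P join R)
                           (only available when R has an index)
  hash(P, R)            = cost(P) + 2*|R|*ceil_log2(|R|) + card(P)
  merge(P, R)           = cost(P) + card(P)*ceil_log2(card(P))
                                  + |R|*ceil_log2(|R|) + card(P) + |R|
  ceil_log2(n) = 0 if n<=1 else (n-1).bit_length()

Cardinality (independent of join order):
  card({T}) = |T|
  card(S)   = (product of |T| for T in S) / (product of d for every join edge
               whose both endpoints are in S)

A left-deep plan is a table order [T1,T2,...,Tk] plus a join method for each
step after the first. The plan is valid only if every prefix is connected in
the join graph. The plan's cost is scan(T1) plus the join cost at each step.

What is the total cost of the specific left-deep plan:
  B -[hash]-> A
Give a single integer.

step 1: scan B: cost=100, card=100
step 2: join A via hash
    card(P join A) = 100*80/(20) = 400
    cost = 100 + 2*80*7 + 100 = 1320

1320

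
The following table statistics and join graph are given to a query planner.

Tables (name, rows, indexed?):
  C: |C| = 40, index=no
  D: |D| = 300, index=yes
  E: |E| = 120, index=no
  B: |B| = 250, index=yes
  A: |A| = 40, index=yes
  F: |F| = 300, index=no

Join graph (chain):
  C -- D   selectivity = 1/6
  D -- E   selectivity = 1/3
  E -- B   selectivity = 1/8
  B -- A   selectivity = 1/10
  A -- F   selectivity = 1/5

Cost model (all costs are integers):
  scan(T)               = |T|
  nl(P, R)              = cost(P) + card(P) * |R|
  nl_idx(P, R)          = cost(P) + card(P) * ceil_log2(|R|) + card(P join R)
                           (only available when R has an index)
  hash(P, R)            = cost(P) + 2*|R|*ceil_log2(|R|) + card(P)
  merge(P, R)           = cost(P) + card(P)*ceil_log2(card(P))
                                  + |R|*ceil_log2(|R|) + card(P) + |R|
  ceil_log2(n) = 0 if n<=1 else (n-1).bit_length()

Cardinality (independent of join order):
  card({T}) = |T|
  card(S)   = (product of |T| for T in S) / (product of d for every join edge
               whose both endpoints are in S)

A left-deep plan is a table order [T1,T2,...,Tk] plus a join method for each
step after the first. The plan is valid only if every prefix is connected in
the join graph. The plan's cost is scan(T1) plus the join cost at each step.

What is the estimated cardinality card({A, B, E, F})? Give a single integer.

Tables in S: A(40), B(250), E(120), F(300)
Edges inside S: E-B(d=8), B-A(d=10), A-F(d=5)
numerator = 40 * 250 * 120 * 300 = 360000000
denominator = 8 * 10 * 5 = 400
card(S) = 360000000 / 400 = 900000

900000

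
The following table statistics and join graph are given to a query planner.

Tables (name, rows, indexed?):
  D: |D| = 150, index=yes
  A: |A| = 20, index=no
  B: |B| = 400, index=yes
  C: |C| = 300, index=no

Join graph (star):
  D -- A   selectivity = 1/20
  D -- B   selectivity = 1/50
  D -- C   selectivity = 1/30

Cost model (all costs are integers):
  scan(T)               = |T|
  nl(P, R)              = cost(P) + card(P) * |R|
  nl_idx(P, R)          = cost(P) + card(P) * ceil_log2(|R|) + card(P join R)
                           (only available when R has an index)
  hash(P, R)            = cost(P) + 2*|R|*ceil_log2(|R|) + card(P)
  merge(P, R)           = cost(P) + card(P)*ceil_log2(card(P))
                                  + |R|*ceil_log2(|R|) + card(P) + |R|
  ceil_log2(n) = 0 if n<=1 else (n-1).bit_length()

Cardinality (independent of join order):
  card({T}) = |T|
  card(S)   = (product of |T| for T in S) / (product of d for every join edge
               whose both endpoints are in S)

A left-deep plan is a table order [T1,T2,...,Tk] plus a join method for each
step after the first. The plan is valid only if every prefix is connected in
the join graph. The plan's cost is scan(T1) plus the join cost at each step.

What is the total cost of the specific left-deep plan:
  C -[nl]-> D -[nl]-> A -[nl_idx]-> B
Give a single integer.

step 1: scan C: cost=300, card=300
step 2: join D via nl
    card(P join D) = 300*150/(30) = 1500
    cost = 300 + 300*150 = 45300
step 3: join A via nl
    card(P join A) = 1500*20/(20) = 1500
    cost = 45300 + 1500*20 = 75300
step 4: join B via nl_idx
    card(P join B) = 1500*400/(50) = 12000
    cost = 75300 + 1500*9 + 12000 = 100800

100800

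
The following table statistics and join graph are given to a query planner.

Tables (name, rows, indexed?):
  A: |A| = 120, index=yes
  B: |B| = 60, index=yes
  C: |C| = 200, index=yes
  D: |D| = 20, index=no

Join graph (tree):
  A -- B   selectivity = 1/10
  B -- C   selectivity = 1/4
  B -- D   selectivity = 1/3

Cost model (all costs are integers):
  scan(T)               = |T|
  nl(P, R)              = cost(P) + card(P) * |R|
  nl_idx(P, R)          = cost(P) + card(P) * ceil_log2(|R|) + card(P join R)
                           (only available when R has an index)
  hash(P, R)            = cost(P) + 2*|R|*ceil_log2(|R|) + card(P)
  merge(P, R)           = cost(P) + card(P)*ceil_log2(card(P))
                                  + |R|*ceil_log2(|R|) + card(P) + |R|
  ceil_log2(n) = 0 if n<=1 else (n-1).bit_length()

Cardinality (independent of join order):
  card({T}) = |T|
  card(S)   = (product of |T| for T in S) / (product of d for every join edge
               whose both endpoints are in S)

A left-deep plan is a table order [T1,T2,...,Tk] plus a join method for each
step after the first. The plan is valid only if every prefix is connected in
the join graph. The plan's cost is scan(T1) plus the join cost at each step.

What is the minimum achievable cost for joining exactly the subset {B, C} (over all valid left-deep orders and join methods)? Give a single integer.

Selinger DP over subsets of {B,C}:
  {B}: scan cost=60, card=60
  {C}: scan cost=200, card=200
  {BC}: card=3000; try (B,hash)→1120, (C,merge)→2280, (B,merge)→2420, (C,hash)→3320, (C,nl_idx)→3540, (B,nl_idx)→4400 …(+2); best=1120 via (B,hash)

1120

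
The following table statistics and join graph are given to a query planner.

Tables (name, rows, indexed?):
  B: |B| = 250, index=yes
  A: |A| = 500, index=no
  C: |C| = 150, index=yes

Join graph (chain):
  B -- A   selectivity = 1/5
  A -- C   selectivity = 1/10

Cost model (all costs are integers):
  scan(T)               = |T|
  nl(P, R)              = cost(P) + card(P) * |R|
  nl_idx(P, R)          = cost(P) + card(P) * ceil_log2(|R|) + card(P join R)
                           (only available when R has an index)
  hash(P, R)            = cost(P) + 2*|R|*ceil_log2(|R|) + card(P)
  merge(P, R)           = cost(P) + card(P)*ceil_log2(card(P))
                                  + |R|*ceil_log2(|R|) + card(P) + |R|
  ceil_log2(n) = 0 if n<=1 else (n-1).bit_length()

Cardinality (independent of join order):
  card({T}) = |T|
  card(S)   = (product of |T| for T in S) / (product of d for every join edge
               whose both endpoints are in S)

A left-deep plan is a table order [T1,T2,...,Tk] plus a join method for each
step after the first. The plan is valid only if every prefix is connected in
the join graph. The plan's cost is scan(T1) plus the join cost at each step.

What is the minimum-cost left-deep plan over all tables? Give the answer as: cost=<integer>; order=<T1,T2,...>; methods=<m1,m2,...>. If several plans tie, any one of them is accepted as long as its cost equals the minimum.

cost=14900; order=A,C,B; methods=hash,hash

Selinger DP (subsets sized 1..n):
  {B}: scan cost=250, card=250
  {A}: scan cost=500, card=500
  {C}: scan cost=150, card=150
  {AB}: card=25000; try (B,hash)→5000, (A,merge)→7500, (B,merge)→7750, (A,hash)→9500, (B,nl_idx)→29500, (A,nl)→125250 …(+1); best=5000 via (B,hash)
  {AC}: card=7500; try (C,hash)→3400, (A,merge)→6500, (C,merge)→6850, (A,hash)→9300, (C,nl_idx)→12000, (A,nl)→75150 …(+1); best=3400 via (C,hash)
  {ABC}: card=375000; try (B,hash)→14900, (C,hash)→32400, (B,merge)→110650, (C,merge)→406350, (B,nl_idx)→438400, (C,nl_idx)→580000 …(+2); best=14900 via (B,hash)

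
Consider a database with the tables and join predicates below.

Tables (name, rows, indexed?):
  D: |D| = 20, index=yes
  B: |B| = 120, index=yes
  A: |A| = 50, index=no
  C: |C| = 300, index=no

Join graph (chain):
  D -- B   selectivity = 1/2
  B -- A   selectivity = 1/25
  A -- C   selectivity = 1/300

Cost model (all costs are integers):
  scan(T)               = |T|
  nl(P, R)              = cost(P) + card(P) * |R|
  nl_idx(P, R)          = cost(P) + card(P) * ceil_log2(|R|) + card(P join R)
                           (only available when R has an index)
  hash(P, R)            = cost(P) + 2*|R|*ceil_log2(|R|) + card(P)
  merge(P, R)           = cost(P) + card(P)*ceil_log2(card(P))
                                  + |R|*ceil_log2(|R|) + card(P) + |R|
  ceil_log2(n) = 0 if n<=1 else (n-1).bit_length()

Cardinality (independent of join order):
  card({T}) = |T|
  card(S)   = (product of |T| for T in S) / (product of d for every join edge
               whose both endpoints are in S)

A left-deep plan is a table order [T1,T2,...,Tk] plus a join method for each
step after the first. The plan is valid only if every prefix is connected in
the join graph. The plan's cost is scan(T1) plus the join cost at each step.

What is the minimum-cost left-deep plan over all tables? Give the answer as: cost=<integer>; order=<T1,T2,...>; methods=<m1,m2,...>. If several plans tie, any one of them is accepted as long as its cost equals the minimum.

Selinger DP (subsets sized 1..n):
  {D}: scan cost=20, card=20
  {B}: scan cost=120, card=120
  {A}: scan cost=50, card=50
  {C}: scan cost=300, card=300
  {BD}: card=1200; try (D,hash)→440, (B,merge)→1100, (D,merge)→1200, (B,nl_idx)→1360, (B,hash)→1720, (D,nl_idx)→1920 …(+2); best=440 via (D,hash)
  {AB}: card=240; try (B,nl_idx)→640, (A,hash)→840, (B,merge)→1360, (A,merge)→1430, (B,hash)→1780, (B,nl)→6050 …(+1); best=640 via (B,nl_idx)
  {AC}: card=50; try (A,hash)→1200, (C,merge)→3400, (A,merge)→3650, (C,hash)→5500, (C,nl)→15050, (A,nl)→15300; best=1200 via (A,hash)
  {ABD}: card=2400; try (D,hash)→1080, (A,hash)→2240, (D,merge)→2920, (D,nl_idx)→4240, (D,nl)→5440, (A,merge)→15190 …(+1); best=1080 via (D,hash)
  {ABC}: card=240; try (B,nl_idx)→1790, (B,merge)→2510, (B,hash)→2930, (C,merge)→5800, (C,hash)→6280, (B,nl)→7200 …(+1); best=1790 via (B,nl_idx)
  {ABCD}: card=2400; try (D,hash)→2230, (D,merge)→4070, (D,nl_idx)→5390, (D,nl)→6590, (C,hash)→8880, (C,merge)→35280 …(+1); best=2230 via (D,hash)

cost=2230; order=C,A,B,D; methods=hash,nl_idx,hash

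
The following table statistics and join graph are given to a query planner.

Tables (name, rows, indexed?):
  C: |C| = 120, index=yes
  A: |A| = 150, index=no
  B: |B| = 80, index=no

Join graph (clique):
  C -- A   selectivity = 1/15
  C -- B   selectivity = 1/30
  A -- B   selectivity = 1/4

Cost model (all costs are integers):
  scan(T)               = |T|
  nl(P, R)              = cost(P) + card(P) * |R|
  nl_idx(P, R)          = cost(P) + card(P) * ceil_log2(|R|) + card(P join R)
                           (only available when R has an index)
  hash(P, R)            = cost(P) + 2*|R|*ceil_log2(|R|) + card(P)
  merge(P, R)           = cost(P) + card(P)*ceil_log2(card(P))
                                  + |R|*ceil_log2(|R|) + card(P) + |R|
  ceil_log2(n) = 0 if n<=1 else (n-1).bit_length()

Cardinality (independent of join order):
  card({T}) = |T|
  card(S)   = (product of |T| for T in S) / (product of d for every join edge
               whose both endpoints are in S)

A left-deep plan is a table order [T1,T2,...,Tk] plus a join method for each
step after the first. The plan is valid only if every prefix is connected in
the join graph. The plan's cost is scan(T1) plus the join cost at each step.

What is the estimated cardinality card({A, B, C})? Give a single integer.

Tables in S: A(150), B(80), C(120)
Edges inside S: C-A(d=15), C-B(d=30), A-B(d=4)
numerator = 150 * 80 * 120 = 1440000
denominator = 15 * 30 * 4 = 1800
card(S) = 1440000 / 1800 = 800

800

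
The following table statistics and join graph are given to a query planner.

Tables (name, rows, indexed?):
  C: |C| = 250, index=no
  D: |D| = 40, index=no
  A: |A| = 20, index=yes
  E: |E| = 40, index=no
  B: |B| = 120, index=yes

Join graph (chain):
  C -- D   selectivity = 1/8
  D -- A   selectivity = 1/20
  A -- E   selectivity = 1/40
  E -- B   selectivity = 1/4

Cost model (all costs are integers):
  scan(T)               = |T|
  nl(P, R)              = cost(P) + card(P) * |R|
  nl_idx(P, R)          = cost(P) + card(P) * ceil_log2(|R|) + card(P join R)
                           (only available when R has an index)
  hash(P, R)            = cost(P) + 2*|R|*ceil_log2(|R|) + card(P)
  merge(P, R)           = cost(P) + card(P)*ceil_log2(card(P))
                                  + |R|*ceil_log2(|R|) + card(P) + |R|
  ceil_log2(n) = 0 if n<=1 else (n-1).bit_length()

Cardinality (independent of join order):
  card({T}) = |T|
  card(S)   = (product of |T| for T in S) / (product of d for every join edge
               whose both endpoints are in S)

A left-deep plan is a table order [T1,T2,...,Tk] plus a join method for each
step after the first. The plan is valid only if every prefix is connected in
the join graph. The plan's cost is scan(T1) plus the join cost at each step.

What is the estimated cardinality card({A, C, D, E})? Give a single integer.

Tables in S: A(20), C(250), D(40), E(40)
Edges inside S: C-D(d=8), D-A(d=20), A-E(d=40)
numerator = 20 * 250 * 40 * 40 = 8000000
denominator = 8 * 20 * 40 = 6400
card(S) = 8000000 / 6400 = 1250

1250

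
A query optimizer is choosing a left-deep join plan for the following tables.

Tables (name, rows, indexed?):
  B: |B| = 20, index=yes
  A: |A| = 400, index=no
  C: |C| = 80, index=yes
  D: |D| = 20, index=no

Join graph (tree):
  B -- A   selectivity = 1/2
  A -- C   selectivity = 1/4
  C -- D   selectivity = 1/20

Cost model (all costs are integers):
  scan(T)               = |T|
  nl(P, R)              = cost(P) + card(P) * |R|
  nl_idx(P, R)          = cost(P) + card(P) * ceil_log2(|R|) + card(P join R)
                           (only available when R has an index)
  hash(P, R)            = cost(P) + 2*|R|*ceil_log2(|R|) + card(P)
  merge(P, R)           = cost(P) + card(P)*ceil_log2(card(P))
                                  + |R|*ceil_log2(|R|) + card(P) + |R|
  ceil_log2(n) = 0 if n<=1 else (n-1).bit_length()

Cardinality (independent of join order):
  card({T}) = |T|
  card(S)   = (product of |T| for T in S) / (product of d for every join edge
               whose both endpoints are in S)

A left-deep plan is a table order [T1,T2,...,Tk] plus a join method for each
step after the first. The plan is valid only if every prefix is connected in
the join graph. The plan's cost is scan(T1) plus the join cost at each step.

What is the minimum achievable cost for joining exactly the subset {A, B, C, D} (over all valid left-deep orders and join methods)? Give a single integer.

Selinger DP over subsets of {A,B,C,D}:
  {B}: scan cost=20, card=20
  {A}: scan cost=400, card=400
  {C}: scan cost=80, card=80
  {D}: scan cost=20, card=20
  {AB}: card=4000; try (B,hash)→1000, (A,merge)→4140, (B,merge)→4520, (B,nl_idx)→6400, (A,hash)→7240, (A,nl)→8020 …(+1); best=1000 via (B,hash)
  {AC}: card=8000; try (C,hash)→1920, (A,merge)→4720, (C,merge)→5040, (A,hash)→7360, (C,nl_idx)→11200, (A,nl)→32080 …(+1); best=1920 via (C,hash)
  {CD}: card=80; try (C,nl_idx)→240, (D,hash)→360, (C,merge)→780, (D,merge)→840, (C,hash)→1160, (C,nl)→1620 …(+1); best=240 via (C,nl_idx)
  {ABC}: card=80000; try (C,hash)→6120, (B,hash)→10120, (C,merge)→53640, (C,nl_idx)→109000, (B,merge)→114040, (B,nl_idx)→121920 …(+2); best=6120 via (C,hash)
  {ACD}: card=8000; try (A,merge)→4880, (A,hash)→7520, (D,hash)→10120, (A,nl)→32240, (D,merge)→114040, (D,nl)→161920; best=4880 via (A,merge)
  {ABCD}: card=80000; try (B,hash)→13080, (D,hash)→86320, (B,merge)→117000, (B,nl_idx)→124880, (B,nl)→164880, (D,merge)→1446240 …(+1); best=13080 via (B,hash)

13080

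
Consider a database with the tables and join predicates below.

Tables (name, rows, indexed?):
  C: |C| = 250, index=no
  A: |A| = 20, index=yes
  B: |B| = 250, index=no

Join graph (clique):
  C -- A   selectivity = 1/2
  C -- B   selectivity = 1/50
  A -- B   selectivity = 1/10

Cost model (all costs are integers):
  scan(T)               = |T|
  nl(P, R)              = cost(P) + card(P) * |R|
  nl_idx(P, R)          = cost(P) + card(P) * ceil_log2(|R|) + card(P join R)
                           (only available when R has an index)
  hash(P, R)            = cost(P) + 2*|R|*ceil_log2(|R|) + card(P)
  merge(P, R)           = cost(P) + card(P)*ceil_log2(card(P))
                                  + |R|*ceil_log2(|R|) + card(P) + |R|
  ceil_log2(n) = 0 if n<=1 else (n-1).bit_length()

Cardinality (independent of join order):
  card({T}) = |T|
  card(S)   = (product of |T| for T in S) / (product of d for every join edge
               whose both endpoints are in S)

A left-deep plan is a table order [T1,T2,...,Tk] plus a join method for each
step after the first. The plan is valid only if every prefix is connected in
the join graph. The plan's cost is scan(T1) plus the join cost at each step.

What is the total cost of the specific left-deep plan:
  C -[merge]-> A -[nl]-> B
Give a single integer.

step 1: scan C: cost=250, card=250
step 2: join A via merge
    card(P join A) = 250*20/(2) = 2500
    cost = 250 + 250*8 + 20*5 + 250 + 20 = 2620
step 3: join B via nl
    card(P join B) = 2500*250/(50*10) = 1250
    cost = 2620 + 2500*250 = 627620

627620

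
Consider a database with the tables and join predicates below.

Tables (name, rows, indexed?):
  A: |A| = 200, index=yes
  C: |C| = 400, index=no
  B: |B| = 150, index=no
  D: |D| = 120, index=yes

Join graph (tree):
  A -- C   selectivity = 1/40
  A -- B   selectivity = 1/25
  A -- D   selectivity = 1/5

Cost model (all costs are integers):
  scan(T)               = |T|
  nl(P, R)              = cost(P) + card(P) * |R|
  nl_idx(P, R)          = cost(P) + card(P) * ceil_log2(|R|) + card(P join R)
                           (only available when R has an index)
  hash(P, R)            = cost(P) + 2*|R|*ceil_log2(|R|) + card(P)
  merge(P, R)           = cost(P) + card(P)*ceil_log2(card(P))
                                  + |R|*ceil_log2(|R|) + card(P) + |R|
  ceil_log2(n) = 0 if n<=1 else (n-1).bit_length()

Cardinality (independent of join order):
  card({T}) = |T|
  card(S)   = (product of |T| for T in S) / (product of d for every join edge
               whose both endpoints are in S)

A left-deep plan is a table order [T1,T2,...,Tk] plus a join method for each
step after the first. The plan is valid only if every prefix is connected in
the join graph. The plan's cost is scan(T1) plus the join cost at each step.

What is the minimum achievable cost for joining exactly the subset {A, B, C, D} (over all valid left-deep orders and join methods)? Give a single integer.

Selinger DP over subsets of {A,B,C,D}:
  {A}: scan cost=200, card=200
  {C}: scan cost=400, card=400
  {B}: scan cost=150, card=150
  {D}: scan cost=120, card=120
  {AC}: card=2000; try (A,hash)→4000, (A,nl_idx)→5600, (C,merge)→6000, (A,merge)→6200, (C,hash)→7600, (C,nl)→80200 …(+1); best=4000 via (A,hash)
  {AB}: card=1200; try (A,nl_idx)→2550, (B,hash)→2800, (A,merge)→3300, (B,merge)→3350, (A,hash)→3500, (A,nl)→30150 …(+1); best=2550 via (A,nl_idx)
  {AD}: card=4800; try (D,hash)→2080, (A,merge)→2880, (D,merge)→2960, (A,hash)→3440, (A,nl_idx)→5880, (D,nl_idx)→6400 …(+2); best=2080 via (D,hash)
  {ABC}: card=12000; try (B,hash)→8400, (C,hash)→10950, (C,merge)→20950, (B,merge)→29350, (B,nl)→304000, (C,nl)→482550; best=8400 via (B,hash)
  {ACD}: card=48000; try (D,hash)→7680, (C,hash)→14080, (D,merge)→28960, (D,nl_idx)→66000, (C,merge)→73280, (D,nl)→244000 …(+1); best=7680 via (D,hash)
  {ABD}: card=28800; try (D,hash)→5430, (B,hash)→9280, (D,merge)→17910, (D,nl_idx)→39750, (B,merge)→70630, (D,nl)→146550 …(+1); best=5430 via (D,hash)
  {ABCD}: card=288000; try (D,hash)→22080, (C,hash)→41430, (B,hash)→58080, (D,merge)→189360, (D,nl_idx)→380400, (C,merge)→470230 …(+4); best=22080 via (D,hash)

22080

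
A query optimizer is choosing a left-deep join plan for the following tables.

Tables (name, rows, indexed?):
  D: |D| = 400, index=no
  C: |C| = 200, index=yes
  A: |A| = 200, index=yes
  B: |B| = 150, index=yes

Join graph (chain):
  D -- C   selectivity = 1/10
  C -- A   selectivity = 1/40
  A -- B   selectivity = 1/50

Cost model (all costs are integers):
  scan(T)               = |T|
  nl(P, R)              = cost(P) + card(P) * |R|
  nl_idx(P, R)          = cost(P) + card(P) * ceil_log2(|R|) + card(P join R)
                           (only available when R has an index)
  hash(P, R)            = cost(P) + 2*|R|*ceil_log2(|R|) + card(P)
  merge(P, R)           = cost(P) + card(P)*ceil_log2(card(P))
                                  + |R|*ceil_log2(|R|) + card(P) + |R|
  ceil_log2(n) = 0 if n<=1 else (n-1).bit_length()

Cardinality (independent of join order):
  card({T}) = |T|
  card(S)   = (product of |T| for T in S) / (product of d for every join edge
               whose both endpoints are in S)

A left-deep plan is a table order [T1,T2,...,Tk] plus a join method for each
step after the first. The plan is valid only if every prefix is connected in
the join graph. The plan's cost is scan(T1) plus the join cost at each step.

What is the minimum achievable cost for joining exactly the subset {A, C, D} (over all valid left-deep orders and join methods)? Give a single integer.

Selinger DP over subsets of {A,C,D}:
  {D}: scan cost=400, card=400
  {C}: scan cost=200, card=200
  {A}: scan cost=200, card=200
  {CD}: card=8000; try (C,hash)→4000, (D,merge)→6000, (C,merge)→6200, (D,hash)→7600, (C,nl_idx)→11600, (D,nl)→80200 …(+1); best=4000 via (C,hash)
  {AC}: card=1000; try (C,nl_idx)→2800, (A,nl_idx)→2800, (C,hash)→3600, (A,hash)→3600, (C,merge)→3800, (A,merge)→3800 …(+2); best=2800 via (C,nl_idx)
  {ACD}: card=40000; try (D,hash)→11000, (A,hash)→15200, (D,merge)→17800, (A,nl_idx)→108000, (A,merge)→117800, (D,nl)→402800 …(+1); best=11000 via (D,hash)

11000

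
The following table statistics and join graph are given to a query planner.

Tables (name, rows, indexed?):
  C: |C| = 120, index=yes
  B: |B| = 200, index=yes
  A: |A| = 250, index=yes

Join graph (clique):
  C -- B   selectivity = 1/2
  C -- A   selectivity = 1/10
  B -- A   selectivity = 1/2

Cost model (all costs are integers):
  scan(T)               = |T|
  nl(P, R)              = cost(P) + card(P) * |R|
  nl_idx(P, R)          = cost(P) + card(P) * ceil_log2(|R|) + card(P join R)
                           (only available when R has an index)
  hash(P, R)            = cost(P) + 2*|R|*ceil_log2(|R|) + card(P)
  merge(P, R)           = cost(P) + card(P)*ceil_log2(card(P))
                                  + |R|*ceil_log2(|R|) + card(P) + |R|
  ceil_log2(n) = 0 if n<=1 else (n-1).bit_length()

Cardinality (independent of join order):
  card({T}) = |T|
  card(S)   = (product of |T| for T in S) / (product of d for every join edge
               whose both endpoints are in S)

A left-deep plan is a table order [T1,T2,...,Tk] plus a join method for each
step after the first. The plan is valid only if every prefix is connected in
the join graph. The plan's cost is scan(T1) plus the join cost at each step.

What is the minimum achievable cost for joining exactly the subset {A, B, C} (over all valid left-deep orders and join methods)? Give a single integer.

8380

Selinger DP over subsets of {A,B,C}:
  {C}: scan cost=120, card=120
  {B}: scan cost=200, card=200
  {A}: scan cost=250, card=250
  {BC}: card=12000; try (C,hash)→2080, (B,merge)→2880, (C,merge)→2960, (B,hash)→3440, (B,nl_idx)→13080, (C,nl_idx)→13600 …(+2); best=2080 via (C,hash)
  {AC}: card=3000; try (C,hash)→2180, (A,merge)→3330, (C,merge)→3460, (A,nl_idx)→4080, (A,hash)→4240, (C,nl_idx)→5000 …(+2); best=2180 via (C,hash)
  {AB}: card=25000; try (B,hash)→3700, (A,merge)→4250, (B,merge)→4300, (A,hash)→4400, (A,nl_idx)→26800, (B,nl_idx)→27250 …(+2); best=3700 via (B,hash)
  {ABC}: card=150000; try (B,hash)→8380, (A,hash)→18080, (C,hash)→30380, (B,merge)→42980, (B,nl_idx)→176180, (A,merge)→184330 …(+6); best=8380 via (B,hash)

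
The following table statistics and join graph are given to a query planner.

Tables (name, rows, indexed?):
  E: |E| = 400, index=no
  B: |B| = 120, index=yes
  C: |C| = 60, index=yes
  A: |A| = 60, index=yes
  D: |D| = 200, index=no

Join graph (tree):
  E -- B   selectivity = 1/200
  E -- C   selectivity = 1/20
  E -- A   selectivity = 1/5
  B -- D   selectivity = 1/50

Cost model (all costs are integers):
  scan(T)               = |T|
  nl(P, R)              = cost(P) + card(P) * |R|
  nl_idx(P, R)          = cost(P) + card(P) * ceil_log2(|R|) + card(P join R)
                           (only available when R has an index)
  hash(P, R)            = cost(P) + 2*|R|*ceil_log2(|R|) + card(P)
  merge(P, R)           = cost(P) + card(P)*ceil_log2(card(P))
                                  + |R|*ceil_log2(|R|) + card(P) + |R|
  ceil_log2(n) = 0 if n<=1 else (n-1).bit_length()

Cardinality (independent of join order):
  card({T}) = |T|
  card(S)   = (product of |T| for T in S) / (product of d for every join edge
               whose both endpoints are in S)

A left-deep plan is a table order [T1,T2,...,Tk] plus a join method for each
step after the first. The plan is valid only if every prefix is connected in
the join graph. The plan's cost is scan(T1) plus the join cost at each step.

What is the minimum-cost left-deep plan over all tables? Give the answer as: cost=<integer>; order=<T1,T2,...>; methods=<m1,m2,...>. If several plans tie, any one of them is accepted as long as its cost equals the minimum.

cost=10960; order=E,B,C,D,A; methods=hash,hash,hash,hash

Selinger DP (subsets sized 1..n):
  {E}: scan cost=400, card=400
  {B}: scan cost=120, card=120
  {C}: scan cost=60, card=60
  {A}: scan cost=60, card=60
  {D}: scan cost=200, card=200
  {BE}: card=240; try (B,hash)→2480, (B,nl_idx)→3440, (E,merge)→5080, (B,merge)→5360, (E,hash)→7440, (E,nl)→48120 …(+1); best=2480 via (B,hash)
  {CE}: card=1200; try (C,hash)→1520, (C,nl_idx)→4000, (E,merge)→4480, (C,merge)→4820, (E,hash)→7320, (E,nl)→24060 …(+1); best=1520 via (C,hash)
  {AE}: card=4800; try (A,hash)→1520, (E,merge)→4480, (A,merge)→4820, (E,hash)→7320, (A,nl_idx)→7600, (E,nl)→24060 …(+1); best=1520 via (A,hash)
  {BD}: card=480; try (B,hash)→2080, (B,nl_idx)→2080, (D,merge)→2880, (B,merge)→2960, (D,hash)→3440, (D,nl)→24120 …(+1); best=2080 via (B,hash)
  {BCE}: card=720; try (C,hash)→3440, (B,hash)→4400, (C,nl_idx)→4640, (C,merge)→5060, (B,nl_idx)→10640, (C,nl)→16880 …(+2); best=3440 via (C,hash)
  {ABE}: card=2880; try (A,hash)→3440, (A,merge)→5060, (A,nl_idx)→6800, (B,hash)→8000, (A,nl)→16880, (B,nl_idx)→38000 …(+2); best=3440 via (A,hash)
  {BDE}: card=960; try (D,hash)→5920, (D,merge)→6440, (E,hash)→9760, (E,merge)→10880, (D,nl)→50480, (E,nl)→194080; best=5920 via (D,hash)
  {ACE}: card=14400; try (A,hash)→3440, (C,hash)→7040, (A,merge)→16340, (A,nl_idx)→23120, (C,nl_idx)→44720, (C,merge)→69140 …(+2); best=3440 via (A,hash)
  {ABCE}: card=8640; try (A,hash)→4880, (C,hash)→7040, (A,merge)→11780, (A,nl_idx)→16400, (B,hash)→19520, (C,nl_idx)→29360 …(+6); best=4880 via (A,hash)
  {BCDE}: card=2880; try (D,hash)→7360, (C,hash)→7600, (D,merge)→13160, (C,nl_idx)→14560, (C,merge)→16900, (C,nl)→63520 …(+1); best=7360 via (D,hash)
  {ABDE}: card=11520; try (A,hash)→7600, (D,hash)→9520, (A,merge)→16900, (A,nl_idx)→23200, (D,merge)→42680, (A,nl)→63520 …(+1); best=7600 via (A,hash)
  {ABCDE}: card=34560; try (A,hash)→10960, (D,hash)→16720, (C,hash)→19840, (A,merge)→45220, (A,nl_idx)→59200, (C,nl_idx)→111280 …(+5); best=10960 via (A,hash)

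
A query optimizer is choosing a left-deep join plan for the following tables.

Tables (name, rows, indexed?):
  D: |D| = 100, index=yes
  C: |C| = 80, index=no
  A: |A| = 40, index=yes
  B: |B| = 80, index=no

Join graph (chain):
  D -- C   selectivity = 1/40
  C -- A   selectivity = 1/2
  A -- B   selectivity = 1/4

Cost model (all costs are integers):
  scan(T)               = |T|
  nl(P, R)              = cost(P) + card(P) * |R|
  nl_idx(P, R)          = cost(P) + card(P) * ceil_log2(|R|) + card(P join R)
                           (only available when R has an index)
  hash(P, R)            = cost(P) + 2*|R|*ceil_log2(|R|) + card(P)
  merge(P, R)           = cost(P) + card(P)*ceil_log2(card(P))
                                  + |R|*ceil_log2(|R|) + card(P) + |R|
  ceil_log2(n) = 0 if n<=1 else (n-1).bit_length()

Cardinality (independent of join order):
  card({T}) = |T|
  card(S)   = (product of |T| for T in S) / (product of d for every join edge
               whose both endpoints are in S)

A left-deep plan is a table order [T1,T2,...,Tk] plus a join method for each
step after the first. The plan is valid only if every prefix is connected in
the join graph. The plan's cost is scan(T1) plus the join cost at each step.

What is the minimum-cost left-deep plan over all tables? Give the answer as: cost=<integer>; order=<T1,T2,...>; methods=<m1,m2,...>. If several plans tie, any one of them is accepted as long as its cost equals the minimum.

Selinger DP (subsets sized 1..n):
  {D}: scan cost=100, card=100
  {C}: scan cost=80, card=80
  {A}: scan cost=40, card=40
  {B}: scan cost=80, card=80
  {CD}: card=200; try (D,nl_idx)→840, (C,hash)→1320, (D,merge)→1520, (C,merge)→1540, (D,hash)→1560, (D,nl)→8080 …(+1); best=840 via (D,nl_idx)
  {AC}: card=1600; try (A,hash)→640, (C,merge)→960, (A,merge)→1000, (C,hash)→1200, (A,nl_idx)→2160, (C,nl)→3240 …(+1); best=640 via (A,hash)
  {AB}: card=800; try (A,hash)→640, (B,merge)→960, (A,merge)→1000, (B,hash)→1200, (A,nl_idx)→1360, (B,nl)→3240 …(+1); best=640 via (A,hash)
  {ACD}: card=4000; try (A,hash)→1520, (A,merge)→2920, (D,hash)→3640, (A,nl_idx)→6040, (A,nl)→8840, (D,nl_idx)→15840 …(+2); best=1520 via (A,hash)
  {ABC}: card=32000; try (C,hash)→2560, (B,hash)→3360, (C,merge)→10080, (B,merge)→20480, (C,nl)→64640, (B,nl)→128640; best=2560 via (C,hash)
  {ABCD}: card=80000; try (B,hash)→6640, (D,hash)→35960, (B,merge)→54160, (D,nl_idx)→306560, (B,nl)→321520, (D,merge)→515360 …(+1); best=6640 via (B,hash)

cost=6640; order=C,D,A,B; methods=nl_idx,hash,hash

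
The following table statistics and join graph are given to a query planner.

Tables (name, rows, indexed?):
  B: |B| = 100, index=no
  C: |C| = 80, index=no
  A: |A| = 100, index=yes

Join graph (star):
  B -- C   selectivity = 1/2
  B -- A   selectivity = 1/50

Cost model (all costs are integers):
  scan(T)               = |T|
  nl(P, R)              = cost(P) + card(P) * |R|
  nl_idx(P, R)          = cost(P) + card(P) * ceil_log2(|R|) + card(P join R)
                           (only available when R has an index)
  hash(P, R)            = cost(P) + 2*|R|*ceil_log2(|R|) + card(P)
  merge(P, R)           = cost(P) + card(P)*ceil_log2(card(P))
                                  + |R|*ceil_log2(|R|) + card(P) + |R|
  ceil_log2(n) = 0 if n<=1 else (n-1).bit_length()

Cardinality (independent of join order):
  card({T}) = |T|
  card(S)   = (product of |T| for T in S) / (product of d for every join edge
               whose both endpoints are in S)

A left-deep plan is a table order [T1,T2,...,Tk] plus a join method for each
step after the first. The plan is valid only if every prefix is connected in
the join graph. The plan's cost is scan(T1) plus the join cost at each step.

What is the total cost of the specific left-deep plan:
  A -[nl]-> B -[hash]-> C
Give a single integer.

step 1: scan A: cost=100, card=100
step 2: join B via nl
    card(P join B) = 100*100/(50) = 200
    cost = 100 + 100*100 = 10100
step 3: join C via hash
    card(P join C) = 200*80/(2) = 8000
    cost = 10100 + 2*80*7 + 200 = 11420

11420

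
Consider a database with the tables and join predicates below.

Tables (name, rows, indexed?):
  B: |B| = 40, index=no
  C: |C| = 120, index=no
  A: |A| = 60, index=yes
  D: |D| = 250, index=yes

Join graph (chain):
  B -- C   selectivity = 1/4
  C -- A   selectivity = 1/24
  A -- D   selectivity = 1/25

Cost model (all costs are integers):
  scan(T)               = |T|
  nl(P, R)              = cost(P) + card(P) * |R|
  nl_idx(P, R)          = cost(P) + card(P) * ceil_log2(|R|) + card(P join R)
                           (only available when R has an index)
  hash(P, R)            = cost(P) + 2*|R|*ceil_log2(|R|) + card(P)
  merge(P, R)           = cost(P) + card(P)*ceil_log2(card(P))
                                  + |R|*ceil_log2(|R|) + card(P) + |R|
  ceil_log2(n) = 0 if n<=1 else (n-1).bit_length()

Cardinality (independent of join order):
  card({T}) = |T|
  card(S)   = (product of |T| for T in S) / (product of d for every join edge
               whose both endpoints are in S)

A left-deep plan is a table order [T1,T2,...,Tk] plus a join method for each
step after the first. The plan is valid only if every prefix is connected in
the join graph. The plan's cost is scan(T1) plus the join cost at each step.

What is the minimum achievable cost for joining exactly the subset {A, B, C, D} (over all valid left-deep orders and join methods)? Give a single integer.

Selinger DP over subsets of {A,B,C,D}:
  {B}: scan cost=40, card=40
  {C}: scan cost=120, card=120
  {A}: scan cost=60, card=60
  {D}: scan cost=250, card=250
  {BC}: card=1200; try (B,hash)→720, (C,merge)→1280, (B,merge)→1360, (C,hash)→1760, (C,nl)→4840, (B,nl)→4920; best=720 via (B,hash)
  {AC}: card=300; try (A,hash)→960, (A,nl_idx)→1140, (C,merge)→1440, (A,merge)→1500, (C,hash)→1800, (C,nl)→7260 …(+1); best=960 via (A,hash)
  {AD}: card=600; try (D,nl_idx)→1140, (A,hash)→1220, (A,nl_idx)→2350, (D,merge)→2730, (A,merge)→2920, (D,hash)→4120 …(+2); best=1140 via (D,nl_idx)
  {ABC}: card=3000; try (B,hash)→1740, (A,hash)→2640, (B,merge)→4240, (A,nl_idx)→10920, (B,nl)→12960, (A,merge)→15540 …(+1); best=1740 via (B,hash)
  {ACD}: card=3000; try (C,hash)→3420, (D,hash)→5260, (D,merge)→6210, (D,nl_idx)→6360, (C,merge)→8700, (C,nl)→73140 …(+1); best=3420 via (C,hash)
  {ABCD}: card=30000; try (B,hash)→6900, (D,hash)→8740, (B,merge)→42700, (D,merge)→42990, (D,nl_idx)→55740, (B,nl)→123420 …(+1); best=6900 via (B,hash)

6900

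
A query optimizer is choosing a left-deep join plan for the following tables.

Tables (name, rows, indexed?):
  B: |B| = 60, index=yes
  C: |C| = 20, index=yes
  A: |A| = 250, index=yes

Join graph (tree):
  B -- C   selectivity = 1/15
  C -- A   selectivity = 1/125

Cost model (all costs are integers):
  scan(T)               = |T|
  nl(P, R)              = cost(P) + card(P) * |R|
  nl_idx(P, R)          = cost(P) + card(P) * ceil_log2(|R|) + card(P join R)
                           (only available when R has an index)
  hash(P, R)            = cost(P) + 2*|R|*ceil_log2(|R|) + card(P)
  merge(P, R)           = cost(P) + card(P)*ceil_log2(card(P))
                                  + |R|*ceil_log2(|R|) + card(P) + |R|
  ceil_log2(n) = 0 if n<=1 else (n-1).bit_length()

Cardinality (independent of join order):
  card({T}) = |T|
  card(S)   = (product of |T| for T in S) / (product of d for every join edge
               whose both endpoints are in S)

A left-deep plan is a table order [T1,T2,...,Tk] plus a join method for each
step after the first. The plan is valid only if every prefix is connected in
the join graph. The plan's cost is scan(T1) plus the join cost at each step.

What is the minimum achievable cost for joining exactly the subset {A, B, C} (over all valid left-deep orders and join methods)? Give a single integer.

620

Selinger DP over subsets of {A,B,C}:
  {B}: scan cost=60, card=60
  {C}: scan cost=20, card=20
  {A}: scan cost=250, card=250
  {BC}: card=80; try (B,nl_idx)→220, (C,hash)→320, (C,nl_idx)→440, (B,merge)→560, (C,merge)→600, (B,hash)→760 …(+2); best=220 via (B,nl_idx)
  {AC}: card=40; try (A,nl_idx)→220, (C,hash)→700, (C,nl_idx)→1540, (A,merge)→2390, (C,merge)→2620, (A,hash)→4040 …(+2); best=220 via (A,nl_idx)
  {ABC}: card=160; try (B,nl_idx)→620, (B,merge)→920, (B,hash)→980, (A,nl_idx)→1020, (B,nl)→2620, (A,merge)→3110 …(+2); best=620 via (B,nl_idx)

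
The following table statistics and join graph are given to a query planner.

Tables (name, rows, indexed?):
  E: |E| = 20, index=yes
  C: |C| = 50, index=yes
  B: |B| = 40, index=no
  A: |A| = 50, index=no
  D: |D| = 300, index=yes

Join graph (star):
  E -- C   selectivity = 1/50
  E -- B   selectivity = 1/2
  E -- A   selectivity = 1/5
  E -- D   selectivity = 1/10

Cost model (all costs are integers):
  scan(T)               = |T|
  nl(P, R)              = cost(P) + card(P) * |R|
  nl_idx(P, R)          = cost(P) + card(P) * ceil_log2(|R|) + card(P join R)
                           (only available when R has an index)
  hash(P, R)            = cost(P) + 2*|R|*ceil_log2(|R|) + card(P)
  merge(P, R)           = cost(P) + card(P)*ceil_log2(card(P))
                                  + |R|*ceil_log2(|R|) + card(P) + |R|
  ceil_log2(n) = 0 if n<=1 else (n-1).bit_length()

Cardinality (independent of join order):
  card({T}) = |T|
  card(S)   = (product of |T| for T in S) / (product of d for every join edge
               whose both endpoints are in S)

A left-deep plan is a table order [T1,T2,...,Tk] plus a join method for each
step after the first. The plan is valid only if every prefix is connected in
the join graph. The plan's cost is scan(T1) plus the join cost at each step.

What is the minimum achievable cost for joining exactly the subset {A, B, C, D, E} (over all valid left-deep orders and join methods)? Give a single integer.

8620

Selinger DP over subsets of {A,B,C,D,E}:
  {E}: scan cost=20, card=20
  {C}: scan cost=50, card=50
  {B}: scan cost=40, card=40
  {A}: scan cost=50, card=50
  {D}: scan cost=300, card=300
  {CE}: card=20; try (C,nl_idx)→160, (E,hash)→300, (E,nl_idx)→320, (C,merge)→490, (E,merge)→520, (C,hash)→640 …(+2); best=160 via (C,nl_idx)
  {BE}: card=400; try (E,hash)→280, (B,merge)→420, (E,merge)→440, (B,hash)→520, (E,nl_idx)→640, (B,nl)→820 …(+1); best=280 via (E,hash)
  {AE}: card=200; try (E,hash)→300, (A,merge)→490, (E,nl_idx)→500, (E,merge)→520, (A,hash)→640, (A,nl)→1020 …(+1); best=300 via (E,hash)
  {DE}: card=600; try (E,hash)→800, (D,nl_idx)→800, (E,nl_idx)→2400, (D,merge)→3140, (E,merge)→3420, (D,hash)→5440 …(+2); best=800 via (E,hash)
  {BCE}: card=400; try (B,merge)→560, (B,hash)→660, (B,nl)→960, (C,hash)→1280, (C,nl_idx)→3080, (C,merge)→4630 …(+1); best=560 via (B,merge)
  {ACE}: card=200; try (A,merge)→630, (A,hash)→780, (C,hash)→1100, (A,nl)→1160, (C,nl_idx)→1700, (C,merge)→2450 …(+1); best=630 via (A,merge)
  {CDE}: card=600; try (D,nl_idx)→940, (C,hash)→2000, (D,merge)→3280, (C,nl_idx)→5000, (D,hash)→5580, (D,nl)→6160 …(+2); best=940 via (D,nl_idx)
  {ABE}: card=4000; try (B,hash)→980, (A,hash)→1280, (B,merge)→2380, (A,merge)→4630, (B,nl)→8300, (A,nl)→20280; best=980 via (B,hash)
  {BDE}: card=12000; try (B,hash)→1880, (D,hash)→6080, (D,merge)→7280, (B,merge)→7680, (D,nl_idx)→15880, (B,nl)→24800 …(+1); best=1880 via (B,hash)
  {ADE}: card=6000; try (A,hash)→2000, (D,merge)→5100, (D,hash)→5900, (A,merge)→7750, (D,nl_idx)→8100, (A,nl)→30800 …(+1); best=2000 via (A,hash)
  {ABCE}: card=4000; try (B,hash)→1310, (A,hash)→1560, (B,merge)→2710, (A,merge)→4910, (C,hash)→5580, (B,nl)→8630 …(+4); best=1310 via (B,hash)
  {BCDE}: card=12000; try (B,hash)→2020, (D,hash)→6360, (D,merge)→7560, (B,merge)→7820, (C,hash)→14480, (D,nl_idx)→16160 …(+5); best=2020 via (B,hash)
  {ACDE}: card=6000; try (A,hash)→2140, (D,merge)→5430, (D,hash)→6230, (A,merge)→7890, (D,nl_idx)→8430, (C,hash)→8600 …(+5); best=2140 via (A,hash)
  {ABDE}: card=120000; try (B,hash)→8480, (D,hash)→10380, (A,hash)→14480, (D,merge)→55980, (B,merge)→86280, (D,nl_idx)→156980 …(+4); best=8480 via (B,hash)
  {ABCDE}: card=120000; try (B,hash)→8620, (D,hash)→10710, (A,hash)→14620, (D,merge)→56310, (B,merge)→86420, (C,hash)→129080 …(+8); best=8620 via (B,hash)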